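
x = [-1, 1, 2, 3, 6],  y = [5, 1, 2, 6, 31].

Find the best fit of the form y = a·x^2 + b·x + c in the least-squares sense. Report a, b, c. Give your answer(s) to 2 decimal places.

The normal system MᵀM·[a, b, c]ᵀ = Mᵀy is [[1395, 251, 51]; [251, 51, 11]; [51, 11, 5]]·[a, b, c]ᵀ = [1184, 204, 45]ᵀ.
Solving the 3×3 system (Gaussian elimination) gives a = 3035/2612, b = -5485/2612, c = 2309/1306.

a = 1.16, b = -2.10, c = 1.77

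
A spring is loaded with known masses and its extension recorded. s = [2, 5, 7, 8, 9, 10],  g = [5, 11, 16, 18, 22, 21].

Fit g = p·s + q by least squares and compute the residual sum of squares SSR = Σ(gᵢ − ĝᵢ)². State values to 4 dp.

SSR = 5.4008

Setting ∂/∂p … = 0 gives: 323·p + 41·q = 729;  41·p + 6·q = 93.
Eliminating q: 6·(row 1) − 41·(row 2) gives 257·p = 6·729 − 41·93 = 561, so p = 561/257.
Then q = (93 − 41·(561/257))/6 = 150/257.
Residuals: 13/257, -128/257, 35/257, -12/257, 455/257, -363/257; SSR = 1388/257.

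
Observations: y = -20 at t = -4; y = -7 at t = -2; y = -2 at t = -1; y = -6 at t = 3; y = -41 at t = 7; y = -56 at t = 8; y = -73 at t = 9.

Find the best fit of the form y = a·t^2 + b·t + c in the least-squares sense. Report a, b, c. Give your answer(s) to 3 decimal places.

a = -1.014, b = 1.091, c = 0.036

The normal equations are: 13412·a + 1538·b + 224·c = -11910;  1538·a + 224·b + 20·c = -1314;  224·a + 20·b + 7·c = -205.
Row-reducing yields a = -139233/137347, b = 21407/19621, c = 5011/137347.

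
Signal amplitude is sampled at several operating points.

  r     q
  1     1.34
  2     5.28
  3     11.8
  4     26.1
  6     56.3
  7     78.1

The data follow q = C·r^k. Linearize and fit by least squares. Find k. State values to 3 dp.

Linearized form: ln q = k·ln r + ln C. From the 6 transformed points,
Over the data: Σln r = 6.9157, Σ(ln r)² = 10.6062, Σln q = 16.0753, Σln r·ln q = 24.0891.
Normal system: [[10.6062, 6.9157]; [6.9157, 6]]·[k, ln C]ᵀ = [24.0891, 16.0753]ᵀ.
Slope k = (n·Σln r·ln q − Σln r·Σln q)/(n·Σ(ln r)² − (Σln r)²) = (6·24.0891 − 6.9157·16.0753)/15.8099 = 2.11022; ln C = (Σln q − k·Σln r)/n = 0.24693.

k = 2.110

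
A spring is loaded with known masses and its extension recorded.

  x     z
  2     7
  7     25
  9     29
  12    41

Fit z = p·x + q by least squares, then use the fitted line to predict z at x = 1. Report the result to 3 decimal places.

Compute the Gram sums: Σx·x = 278, Σx = 30, Σ1 = 4.
For Aᵀz: Σx·z = 942, Σz = 102.
AᵀA·[p, q]ᵀ = Aᵀz becomes [[278, 30]; [30, 4]]·[p, q]ᵀ = [942, 102]ᵀ.
Eliminating q: 4·(row 1) − 30·(row 2) gives 212·p = 4·942 − 30·102 = 708, so p = 177/53.
Then q = (102 − 30·(177/53))/4 = 24/53.
At x = 1: ẑ = (177/53)·(1) + (24/53)·(1) = 201/53.

ẑ = 3.792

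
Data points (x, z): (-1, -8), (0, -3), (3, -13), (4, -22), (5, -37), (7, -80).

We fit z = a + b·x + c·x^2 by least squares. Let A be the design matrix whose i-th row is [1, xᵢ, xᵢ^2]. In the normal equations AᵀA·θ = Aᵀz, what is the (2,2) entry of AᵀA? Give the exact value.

Row 2 ↔ basis x, column 2 ↔ basis x, so (AᵀA)_{2,2} = Σᵢ (x)·(x) = (-1)·(-1) + (0)·(0) + (3)·(3) + (4)·(4) + (5)·(5) + (7)·(7) = 100.

100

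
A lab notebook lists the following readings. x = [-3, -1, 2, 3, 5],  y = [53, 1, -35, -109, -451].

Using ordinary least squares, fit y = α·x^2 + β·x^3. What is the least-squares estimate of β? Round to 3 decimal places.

β = -2.993

MᵀM·[α, β]ᵀ = Mᵀy reads: 804·α + 3156·β = -11918;  3156·α + 17148·β = -61030.
(Σx^2·x^2 = 804, Σx^2·x^3 = 3156, Σx^3·x^3 = 17148, Σx^2·y = -11918, Σx^3·y = -61030.)
Δ = 804·17148 − 3156² = 3826656.
α = ((-11918)·17148 − 3156·(-61030))/3826656 = -81661/26574; β = (804·(-61030) − 3156·(-11918))/3826656 = -13258/4429.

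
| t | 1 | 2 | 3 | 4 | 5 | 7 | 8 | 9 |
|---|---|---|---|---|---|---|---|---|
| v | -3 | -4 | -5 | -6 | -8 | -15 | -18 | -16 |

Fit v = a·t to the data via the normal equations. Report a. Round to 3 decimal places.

a = -1.940

Compute the Gram sums: Σt·t = 249.
Right-hand side: Σt·v = -483.
MᵀM·[a]ᵀ = Mᵀv becomes [[249]]·[a]ᵀ = [-483]ᵀ.
a = (-483)/249 = -1.93976.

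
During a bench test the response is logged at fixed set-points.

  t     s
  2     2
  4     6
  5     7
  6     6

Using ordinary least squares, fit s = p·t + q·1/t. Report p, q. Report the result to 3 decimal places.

p = 1.219, q = 0.061

Setting ∂/∂p … = 0 gives: 81·p + 4·q = 99;  4·p + (1369/3600)·q = 49/10.
(Σt·t = 81, Σt·1/t = 4, Σ1/t·1/t = 1369/3600, Σt·s = 99, Σ1/t·s = 49/10.)
Δ = 81·(1369/3600) − 4² = 5921/400.
p = (99·(1369/3600) − 4·(49/10))/(5921/400) = 7219/5921; q = (81·(49/10) − 4·99)/(5921/400) = 360/5921.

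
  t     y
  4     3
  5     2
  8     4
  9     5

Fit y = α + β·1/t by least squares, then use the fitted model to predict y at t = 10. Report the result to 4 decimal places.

The normal equations are: 4·α + (247/360)·β = 14;  (247/360)·α + (16909/129600)·β = 397/180.
det = 4·(16909/129600) − (247/360)² = 2209/43200.
α = (14·(16909/129600) − (247/360)·(397/180))/(2209/43200) = 288/47; β = (4·(397/180) − (247/360)·14)/(2209/43200) = -720/47.
At t = 10: ŷ = (288/47)·(1) + (-720/47)·(1/10) = 216/47.

ŷ = 4.5957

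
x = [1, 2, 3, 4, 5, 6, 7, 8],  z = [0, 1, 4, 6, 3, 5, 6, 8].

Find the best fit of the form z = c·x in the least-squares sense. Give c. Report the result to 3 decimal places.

c = 0.926

Normal-equation sums: Σx·x = 204.
For Mᵀz: Σx·z = 189.
So MᵀM·[c]ᵀ = Mᵀz: [[204]]·[c]ᵀ = [189]ᵀ.
Hence c = 189 / 204 ≈ 0.926471.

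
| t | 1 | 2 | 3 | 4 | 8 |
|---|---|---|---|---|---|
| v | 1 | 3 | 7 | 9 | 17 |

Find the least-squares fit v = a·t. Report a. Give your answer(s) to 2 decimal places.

Forming MᵀM = [[94]] and Mᵀv = [200]ᵀ gives MᵀM·[a]ᵀ = Mᵀv.
a = 200/94 = 2.12766.

a = 2.13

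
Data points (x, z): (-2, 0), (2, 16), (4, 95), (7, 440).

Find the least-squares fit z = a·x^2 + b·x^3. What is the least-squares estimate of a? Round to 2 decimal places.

From the data, Σx^2·x^2 = 2689, Σx^2·x^3 = 17831, Σx^3·x^3 = 121873.
Moment sums: Σx^2·z = 23144, Σx^3·z = 157128.
So AᵀA·[a, b]ᵀ = Aᵀz: [[2689, 17831]; [17831, 121873]]·[a, b]ᵀ = [23144, 157128]ᵀ.
Eliminating b: 121873·(row 1) − 17831·(row 2) gives 9771936·a = 121873·23144 − 17831·157128 = 18879344, so a = 1179959/610746.
Then b = (157128 − 17831·(1179959/610746))/121873 = 614783/610746.

a = 1.93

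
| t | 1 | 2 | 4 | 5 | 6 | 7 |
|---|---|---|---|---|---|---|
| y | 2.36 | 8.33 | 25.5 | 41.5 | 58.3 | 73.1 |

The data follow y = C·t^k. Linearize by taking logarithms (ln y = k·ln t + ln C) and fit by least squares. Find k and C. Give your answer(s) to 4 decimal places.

Let Y = ln y. Fitting Y = k·ln t + ln C by least squares:
Over the data: Σln t = 7.4265, Σ(ln t)² = 11.9895, Σln y = 18.3003, Σln t·ln y = 27.5915.
Normal system: [[11.9895, 7.4265]; [7.4265, 6]]·[k, ln C]ᵀ = [27.5915, 18.3003]ᵀ.
Δ = 11.9895·6 − (7.4265)² = 16.7835; k = (27.5915·6 − 7.4265·18.3003)/16.7835 = 1.76606, ln C = (11.9895·18.3003 − 7.4265·27.5915)/16.7835 = 0.86409, so C = exp(0.86409) = 2.37286.

k = 1.7661, C = 2.3729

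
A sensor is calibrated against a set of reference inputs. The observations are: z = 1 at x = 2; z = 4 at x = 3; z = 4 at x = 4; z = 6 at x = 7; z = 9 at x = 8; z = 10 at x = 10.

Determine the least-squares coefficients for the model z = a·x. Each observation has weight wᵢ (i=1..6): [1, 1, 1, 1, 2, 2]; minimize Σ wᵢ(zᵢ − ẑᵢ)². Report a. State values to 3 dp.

a = 1.025

From the data, Σwᵢ·x·x = 406.
For AᵀWz: Σwᵢ·x·z = 416.
So AᵀWA·[a]ᵀ = AᵀWz: [[406]]·[a]ᵀ = [416]ᵀ.
a = 416/406 = 1.02463.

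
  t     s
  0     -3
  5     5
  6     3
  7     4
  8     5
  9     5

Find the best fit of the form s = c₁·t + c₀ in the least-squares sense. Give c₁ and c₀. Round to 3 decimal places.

c₁ = 0.889, c₀ = -2.016

The normal system MᵀM·[c₁, c₀]ᵀ = Mᵀs is [[255, 35]; [35, 6]]·[c₁, c₀]ᵀ = [156, 19]ᵀ.
Eliminating c₀: 6·(row 1) − 35·(row 2) gives 305·c₁ = 6·156 − 35·19 = 271, so c₁ = 271/305.
Then c₀ = (19 − 35·(271/305))/6 = -123/61.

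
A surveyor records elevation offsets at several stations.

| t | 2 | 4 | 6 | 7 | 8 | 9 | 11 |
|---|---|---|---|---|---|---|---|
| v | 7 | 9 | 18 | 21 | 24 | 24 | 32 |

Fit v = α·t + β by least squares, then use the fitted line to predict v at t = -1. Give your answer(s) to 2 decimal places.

Compute the Gram sums: Σt·t = 371, Σt = 47, Σ1 = 7.
And Σt·v = 1065, Σv = 135.
det = 371·7 − 47² = 388.
α = (1065·7 − 47·135)/388 = 555/194; β = (371·135 − 47·1065)/388 = 15/194.
At t = -1: v̂ = (555/194)·(-1) + (15/194)·(1) = -270/97.

v̂ = -2.78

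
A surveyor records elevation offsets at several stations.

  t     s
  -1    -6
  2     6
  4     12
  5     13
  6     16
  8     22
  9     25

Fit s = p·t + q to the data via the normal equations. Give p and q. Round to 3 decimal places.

AᵀA·[p, q]ᵀ = Aᵀs reads: 227·p + 33·q = 628;  33·p + 7·q = 88.
(Σt·t = 227, Σt = 33, Σ1 = 7, Σt·s = 628, Σs = 88.)
det = 227·7 − 33² = 500.
p = (628·7 − 33·88)/500 = 373/125; q = (227·88 − 33·628)/500 = -187/125.

p = 2.984, q = -1.496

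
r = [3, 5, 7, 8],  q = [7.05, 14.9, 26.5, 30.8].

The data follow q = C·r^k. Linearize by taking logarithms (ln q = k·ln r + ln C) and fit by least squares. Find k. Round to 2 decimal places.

k = 1.53

Taking logs, ln q = k·ln r + ln C, so regress ln q on ln r.
Σln r = 6.7334, Σ(ln r)² = 11.9079, Σln q = 11.3590, Σln r·ln q = 19.9976.
Equations: 11.9079·k + 6.7334·ln C = 19.9976;  6.7334·k + 4·ln C = 11.3590.
Slope k = (n·Σln r·ln q − Σln r·Σln q)/(n·Σ(ln r)² − (Σln r)²) = (4·19.9976 − 6.7334·11.3590)/2.2928 = 1.52890; ln C = (Σln q − k·Σln r)/n = 0.26608.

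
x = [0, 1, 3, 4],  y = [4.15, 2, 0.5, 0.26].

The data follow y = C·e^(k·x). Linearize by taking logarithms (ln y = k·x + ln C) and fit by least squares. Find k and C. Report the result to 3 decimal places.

k = -0.693, C = 4.073

Linearized form: ln y = k·x + ln C. From the 4 transformed points,
Σx = 8.0000, Σ(x)² = 26.0000, Σln y = 0.0760, Σx·ln y = -6.7746.
Equations: 26.0000·k + 8.0000·ln C = -6.7746;  8.0000·k + 4·ln C = 0.0760.
Solving (det = 40.0000): k = -0.69267, ln C = 1.40434, so C = exp(1.40434) = 4.07284.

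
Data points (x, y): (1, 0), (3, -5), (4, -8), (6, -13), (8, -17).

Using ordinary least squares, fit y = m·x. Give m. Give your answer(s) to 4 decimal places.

Compute the Gram sums: Σx·x = 126.
And Σx·y = -261.
Normal equations: [[126]]·[m]ᵀ = [-261]ᵀ.
Hence m = -261 / 126 ≈ -2.07143.

m = -2.0714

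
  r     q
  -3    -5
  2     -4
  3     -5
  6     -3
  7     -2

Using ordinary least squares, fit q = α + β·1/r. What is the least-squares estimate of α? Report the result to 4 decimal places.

α = -3.9208

Sums needed: Σ1 = 5, Σ1/r = 17/21, Σ1/r·1/r = 51/98.
For Mᵀq: Σq = -19, Σ1/r·q = -39/14.
So MᵀM·[α, β]ᵀ = Mᵀq: [[5, 17/21]; [17/21, 51/98]]·[α, β]ᵀ = [-19, -39/14]ᵀ.
det = 5·(51/98) − (17/21)² = 1717/882.
α = ((-19)·(51/98) − (17/21)·(-39/14))/(1717/882) = -396/101; β = (5·(-39/14) − (17/21)·(-19))/(1717/882) = 1281/1717.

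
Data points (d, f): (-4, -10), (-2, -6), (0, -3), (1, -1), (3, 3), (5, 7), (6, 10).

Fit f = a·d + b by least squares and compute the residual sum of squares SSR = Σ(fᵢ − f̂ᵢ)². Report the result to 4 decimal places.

SSR = 1.5270

Compute the Gram sums: Σd·d = 91, Σd = 9, Σ1 = 7.
For Aᵀf: Σd·f = 155, Σf = 0.
AᵀA·[a, b]ᵀ = Aᵀf becomes [[91, 9]; [9, 7]]·[a, b]ᵀ = [155, 0]ᵀ.
det = 91·7 − 9² = 556.
a = (155·7 − 9·0)/556 = 1085/556; b = (91·0 − 9·155)/556 = -1395/556.
Residuals: 175/556, 229/556, -273/556, -123/278, -48/139, -69/278, 445/556; SSR = 849/556.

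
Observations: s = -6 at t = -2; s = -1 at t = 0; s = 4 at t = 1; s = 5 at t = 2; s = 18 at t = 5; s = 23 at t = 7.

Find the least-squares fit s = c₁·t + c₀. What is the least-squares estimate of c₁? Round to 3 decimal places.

The normal equations are: 83·c₁ + 13·c₀ = 277;  13·c₁ + 6·c₀ = 43.
(Σt·t = 83, Σt = 13, Σ1 = 6, Σt·s = 277, Σs = 43.)
Eliminating c₀: 6·(row 1) − 13·(row 2) gives 329·c₁ = 6·277 − 13·43 = 1103, so c₁ = 1103/329.
Then c₀ = (43 − 13·(1103/329))/6 = -32/329.

c₁ = 3.353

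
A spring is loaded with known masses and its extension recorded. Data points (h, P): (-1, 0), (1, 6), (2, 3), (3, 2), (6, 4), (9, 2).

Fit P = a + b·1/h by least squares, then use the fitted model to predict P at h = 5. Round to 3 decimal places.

P̂ = 2.873

Sums needed: Σ1 = 6, Σ1/h = 10/9, Σ1/h·1/h = 389/162.
And ΣP = 17, Σ1/h·P = 163/18.
Normal equations: [[6, 10/9]; [10/9, 389/162]]·[a, b]ᵀ = [17, 163/18]ᵀ.
Determinant 6·(389/162) − (10/9)² = 1067/81.
a = (17·(389/162) − (10/9)·(163/18))/(1067/81) = 453/194; b = (6·(163/18) − (10/9)·17)/(1067/81) = 261/97.
At h = 5: P̂ = (453/194)·(1) + (261/97)·(1/5) = 2787/970.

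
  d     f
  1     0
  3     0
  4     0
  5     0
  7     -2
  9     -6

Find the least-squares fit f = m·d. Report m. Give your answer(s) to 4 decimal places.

m = -0.3757

Setting ∂/∂m … = 0 gives: 181·m = -68.
m = (-68)/181 = -0.375691.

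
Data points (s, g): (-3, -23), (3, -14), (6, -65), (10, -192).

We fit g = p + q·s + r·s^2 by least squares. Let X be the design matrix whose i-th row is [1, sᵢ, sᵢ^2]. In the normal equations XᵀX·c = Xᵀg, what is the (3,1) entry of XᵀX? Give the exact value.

154

Row 3 ↔ basis s^2, column 1 ↔ basis 1, so (XᵀX)_{3,1} = Σᵢ s^2 = (9)·(1) + (9)·(1) + (36)·(1) + (100)·(1) = 154.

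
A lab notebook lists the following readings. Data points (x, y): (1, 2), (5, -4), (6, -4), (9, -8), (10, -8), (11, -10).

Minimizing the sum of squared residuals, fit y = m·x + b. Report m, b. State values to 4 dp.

From the data, Σx·x = 364, Σx = 42, Σ1 = 6.
And Σx·y = -304, Σy = -32.
So AᵀA·[m, b]ᵀ = Aᵀy: [[364, 42]; [42, 6]]·[m, b]ᵀ = [-304, -32]ᵀ.
Determinant 364·6 − 42² = 420.
m = ((-304)·6 − 42·(-32))/420 = -8/7; b = (364·(-32) − 42·(-304))/420 = 8/3.

m = -1.1429, b = 2.6667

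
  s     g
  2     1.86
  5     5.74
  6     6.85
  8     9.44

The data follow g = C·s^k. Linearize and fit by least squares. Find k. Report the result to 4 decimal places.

k = 1.1788

Linearized form: ln g = k·ln s + ln C. From the 4 transformed points,
XᵀX = [[10.6052, 6.1738]; [6.1738, 4]], rhs = [11.3586, 6.5372]ᵀ  (here Σln s = 6.1738, Σ(ln s)² = 10.6052, Σln g = 6.5372, Σln s·ln g = 11.3586).
Solving (det = 4.3053): k = 1.17878, ln C = -0.18508.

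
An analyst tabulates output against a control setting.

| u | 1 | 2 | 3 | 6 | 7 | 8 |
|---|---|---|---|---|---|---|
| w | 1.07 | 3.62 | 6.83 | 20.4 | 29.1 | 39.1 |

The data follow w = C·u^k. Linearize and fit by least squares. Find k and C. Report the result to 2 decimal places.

k = 1.69, C = 1.08

Let Y = ln w. Fitting Y = k·ln u + ln C by least squares:
Over the data: Σln u = 7.6089, Σ(ln u)² = 13.0084, Σln w = 13.3279, Σln u·ln w = 22.5883.
Normal system: [[13.0084, 7.6089]; [7.6089, 6]]·[k, ln C]ᵀ = [22.5883, 13.3279]ᵀ.
Δ = 13.0084·6 − (7.6089)² = 20.1558; k = (22.5883·6 − 7.6089·13.3279)/20.1558 = 1.69280, ln C = (13.0084·13.3279 − 7.6089·22.5883)/20.1558 = 0.07459, so C = exp(0.07459) = 1.07745.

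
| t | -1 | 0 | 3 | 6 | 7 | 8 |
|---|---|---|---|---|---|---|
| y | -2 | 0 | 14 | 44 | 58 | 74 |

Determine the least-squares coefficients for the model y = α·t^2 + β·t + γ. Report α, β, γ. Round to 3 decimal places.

Sums needed: Σt^2·t^2 = 7875, Σt^2·t = 1097, Σt^2 = 159, Σt·t = 159, Σt = 23, Σ1 = 6.
And Σt^2·y = 9286, Σt·y = 1306, Σy = 188.
Normal equations: [[7875, 1097, 159]; [1097, 159, 23]; [159, 23, 6]]·[α, β, γ]ᵀ = [9286, 1306, 188]ᵀ.
Solving the 3×3 system (Gaussian elimination) gives α = 1171/1302, β = 22499/10850, γ = -7313/16275.

α = 0.899, β = 2.074, γ = -0.449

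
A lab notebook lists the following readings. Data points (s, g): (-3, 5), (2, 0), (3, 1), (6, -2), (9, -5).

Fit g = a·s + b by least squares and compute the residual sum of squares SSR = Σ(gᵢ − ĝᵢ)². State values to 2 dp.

Entries of XᵀX: Σs·s = 139, Σs = 17, Σ1 = 5.
And Σs·g = -69, Σg = -1.
XᵀX·[a, b]ᵀ = Xᵀg becomes [[139, 17]; [17, 5]]·[a, b]ᵀ = [-69, -1]ᵀ.
Δ = 139·5 − 17² = 406.
a = ((-69)·5 − 17·(-1))/406 = -164/203; b = (139·(-1) − 17·(-69))/406 = 517/203.
Residuals: 6/203, -27/29, 178/203, 61/203, -8/29; SSR = 366/203.

SSR = 1.80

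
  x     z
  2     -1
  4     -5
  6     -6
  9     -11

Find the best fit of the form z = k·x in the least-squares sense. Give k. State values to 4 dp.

k = -1.1460

Compute the Gram sums: Σx·x = 137.
Right-hand side: Σx·z = -157.
Normal equations: [[137]]·[k]ᵀ = [-157]ᵀ.
k = (-157)/137 = -1.14599.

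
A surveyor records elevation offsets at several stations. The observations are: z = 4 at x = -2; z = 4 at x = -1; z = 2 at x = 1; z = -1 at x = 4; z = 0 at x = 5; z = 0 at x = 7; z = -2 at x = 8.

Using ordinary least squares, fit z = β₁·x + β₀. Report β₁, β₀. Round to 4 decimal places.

The normal system AᵀA·[β₁, β₀]ᵀ = Aᵀz is [[160, 22]; [22, 7]]·[β₁, β₀]ᵀ = [-30, 7]ᵀ.
Determinant 160·7 − 22² = 636.
β₁ = ((-30)·7 − 22·7)/636 = -91/159; β₀ = (160·7 − 22·(-30))/636 = 445/159.

β₁ = -0.5723, β₀ = 2.7987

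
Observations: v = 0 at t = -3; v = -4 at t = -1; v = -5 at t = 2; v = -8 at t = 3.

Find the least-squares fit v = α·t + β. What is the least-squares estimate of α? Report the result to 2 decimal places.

α = -1.13

Sums needed: Σt·t = 23, Σt = 1, Σ1 = 4.
Moment sums: Σt·v = -30, Σv = -17.
XᵀX·[α, β]ᵀ = Xᵀv becomes [[23, 1]; [1, 4]]·[α, β]ᵀ = [-30, -17]ᵀ.
det = 23·4 − 1² = 91.
α = ((-30)·4 − 1·(-17))/91 = -103/91; β = (23·(-17) − 1·(-30))/91 = -361/91.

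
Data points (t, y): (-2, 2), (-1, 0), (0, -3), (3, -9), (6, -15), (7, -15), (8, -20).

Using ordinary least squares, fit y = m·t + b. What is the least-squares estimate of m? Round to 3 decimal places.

XᵀX·[m, b]ᵀ = Xᵀy reads: 163·m + 21·b = -386;  21·m + 7·b = -60.
(Σt·t = 163, Σt = 21, Σ1 = 7, Σt·y = -386, Σy = -60.)
det = 163·7 − 21² = 700.
m = ((-386)·7 − 21·(-60))/700 = -103/50; b = (163·(-60) − 21·(-386))/700 = -837/350.

m = -2.060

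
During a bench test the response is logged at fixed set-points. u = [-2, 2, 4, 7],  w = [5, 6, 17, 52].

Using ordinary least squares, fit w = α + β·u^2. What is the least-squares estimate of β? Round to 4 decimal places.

β = 1.0348

Entries of MᵀM: Σ1 = 4, Σu^2 = 73, Σu^2·u^2 = 2689.
And Σw = 80, Σu^2·w = 2864.
Normal equations: [[4, 73]; [73, 2689]]·[α, β]ᵀ = [80, 2864]ᵀ.
Δ = 4·2689 − 73² = 5427.
α = (80·2689 − 73·2864)/5427 = 224/201; β = (4·2864 − 73·80)/5427 = 208/201.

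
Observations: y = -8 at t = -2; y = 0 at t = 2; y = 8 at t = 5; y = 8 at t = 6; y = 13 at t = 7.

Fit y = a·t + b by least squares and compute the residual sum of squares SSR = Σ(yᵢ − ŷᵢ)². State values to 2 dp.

The normal system XᵀX·[a, b]ᵀ = Xᵀy is [[118, 18]; [18, 5]]·[a, b]ᵀ = [195, 21]ᵀ.
det = 118·5 − 18² = 266.
a = (195·5 − 18·21)/266 = 597/266; b = (118·21 − 18·195)/266 = -516/133.
Residuals: 7/19, -81/133, 25/38, -211/133, 311/266; SSR = 1283/266.

SSR = 4.82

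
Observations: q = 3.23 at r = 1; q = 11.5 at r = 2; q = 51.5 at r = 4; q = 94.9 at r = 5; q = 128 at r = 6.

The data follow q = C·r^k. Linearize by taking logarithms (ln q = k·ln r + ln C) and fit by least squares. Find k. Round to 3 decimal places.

Linearized form: ln q = k·ln r + ln C. From the 5 transformed points,
Σln r = 5.4806, Σ(ln r)² = 8.2030, Σln q = 16.9613, Σln r·ln q = 23.1783.
Equations: 8.2030·k + 5.4806·ln C = 23.1783;  5.4806·k + 5·ln C = 16.9613.
Solving (det = 10.9774): k = 2.08909, ln C = 1.10235.

k = 2.089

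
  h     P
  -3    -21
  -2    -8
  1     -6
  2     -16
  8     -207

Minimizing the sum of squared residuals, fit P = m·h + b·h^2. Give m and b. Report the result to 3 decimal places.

Setting ∂/∂m … = 0 gives: 82·m + 486·b = -1615;  486·m + 4210·b = -13539.
Eliminating b: 4210·(row 1) − 486·(row 2) gives 109024·m = 4210·(-1615) − 486·(-13539) = -219196, so m = -54799/27256.
Then b = ((-13539) − 486·(-54799/27256))/4210 = -81327/27256.

m = -2.011, b = -2.984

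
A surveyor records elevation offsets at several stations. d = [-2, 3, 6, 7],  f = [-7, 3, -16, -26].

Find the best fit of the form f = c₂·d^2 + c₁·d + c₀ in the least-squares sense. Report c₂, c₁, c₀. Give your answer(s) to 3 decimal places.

c₂ = -1.027, c₁ = 3.008, c₀ = 3.138

Compute the Gram sums: Σd^2·d^2 = 3794, Σd^2·d = 578, Σd^2 = 98, Σd·d = 98, Σd = 14, Σ1 = 4.
For Aᵀf: Σd^2·f = -1851, Σd·f = -255, Σf = -46.
AᵀA·[c₂, c₁, c₀]ᵀ = Aᵀf becomes [[3794, 578, 98]; [578, 98, 14]; [98, 14, 4]]·[c₂, c₁, c₀]ᵀ = [-1851, -255, -46]ᵀ.
Row-reducing yields c₂ = -2231/2172, c₁ = 6533/2172, c₀ = 568/181.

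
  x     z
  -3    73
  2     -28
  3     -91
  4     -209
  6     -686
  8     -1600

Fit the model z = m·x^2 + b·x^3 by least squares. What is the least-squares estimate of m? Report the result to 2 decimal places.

m = -1.05

MᵀM·[m, b]ᵀ = Mᵀz reads: 5826·m + 41600·b = -130714;  41600·m + 314418·b = -985404.
(Σx^2·x^2 = 5826, Σx^2·x^3 = 41600, Σx^3·x^3 = 314418, Σx^2·z = -130714, Σx^3·z = -985404.)
Eliminating b: 314418·(row 1) − 41600·(row 2) gives 101239268·m = 314418·(-130714) − 41600·(-985404) = -106028052, so m = -2039001/1946909.
Then b = ((-985404) − 41600·(-2039001/1946909))/314418 = -75815326/25309817.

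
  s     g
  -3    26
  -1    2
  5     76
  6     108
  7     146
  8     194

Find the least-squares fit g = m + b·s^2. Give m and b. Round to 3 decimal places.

The normal equations are: 6·m + 184·b = 552;  184·m + 8500·b = 25594.
Determinant 6·8500 − 184² = 17144.
m = (552·8500 − 184·25594)/17144 = -2162/2143; b = (6·25594 − 184·552)/17144 = 12999/4286.

m = -1.009, b = 3.033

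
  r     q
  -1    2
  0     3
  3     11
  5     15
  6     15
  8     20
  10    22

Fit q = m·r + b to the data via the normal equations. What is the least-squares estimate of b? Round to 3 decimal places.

Normal-equation sums: Σr·r = 235, Σr = 31, Σ1 = 7.
Moment sums: Σr·q = 576, Σq = 88.
So AᵀA·[m, b]ᵀ = Aᵀq: [[235, 31]; [31, 7]]·[m, b]ᵀ = [576, 88]ᵀ.
det = 235·7 − 31² = 684.
m = (576·7 − 31·88)/684 = 326/171; b = (235·88 − 31·576)/684 = 706/171.

b = 4.129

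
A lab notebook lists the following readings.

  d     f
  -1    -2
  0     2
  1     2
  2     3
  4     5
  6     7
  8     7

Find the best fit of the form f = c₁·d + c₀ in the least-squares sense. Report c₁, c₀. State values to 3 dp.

The normal equations are: 122·c₁ + 20·c₀ = 128;  20·c₁ + 7·c₀ = 24.
(Σd·d = 122, Σd = 20, Σ1 = 7, Σd·f = 128, Σf = 24.)
Eliminating c₀: 7·(row 1) − 20·(row 2) gives 454·c₁ = 7·128 − 20·24 = 416, so c₁ = 208/227.
Then c₀ = (24 − 20·(208/227))/7 = 184/227.

c₁ = 0.916, c₀ = 0.811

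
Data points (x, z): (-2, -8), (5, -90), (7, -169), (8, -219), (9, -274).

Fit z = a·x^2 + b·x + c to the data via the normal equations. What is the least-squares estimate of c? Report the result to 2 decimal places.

c = -0.15

AᵀA·[a, b, c]ᵀ = Aᵀz reads: 13699·a + 1701·b + 223·c = -46773;  1701·a + 223·b + 27·c = -5835;  223·a + 27·b + 5·c = -760.
(Σx^2·x^2 = 13699, Σx^2·x = 1701, Σx^2 = 223, Σx·x = 223, Σx = 27, Σ1 = 5, Σx^2·z = -46773, Σx·z = -5835, Σz = -760.)
Inverting the 3×3 Gram matrix, [a, b, c]ᵀ = [-335359/107342, -248739/107342, -7891/53671]ᵀ.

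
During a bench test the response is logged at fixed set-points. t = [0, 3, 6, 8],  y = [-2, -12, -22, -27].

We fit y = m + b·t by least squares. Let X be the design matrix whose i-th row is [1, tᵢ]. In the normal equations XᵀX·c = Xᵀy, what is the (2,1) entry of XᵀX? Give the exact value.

Row 2 ↔ basis t, column 1 ↔ basis 1, so (XᵀX)_{2,1} = Σᵢ t = (0)·(1) + (3)·(1) + (6)·(1) + (8)·(1) = 17.

17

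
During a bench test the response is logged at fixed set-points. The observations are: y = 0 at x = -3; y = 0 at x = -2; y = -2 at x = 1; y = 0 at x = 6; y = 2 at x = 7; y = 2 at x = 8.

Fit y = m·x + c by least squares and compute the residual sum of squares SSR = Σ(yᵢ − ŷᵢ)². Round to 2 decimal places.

Normal-equation sums: Σx·x = 163, Σx = 17, Σ1 = 6.
Moment sums: Σx·y = 28, Σy = 2.
det = 163·6 − 17² = 689.
m = (28·6 − 17·2)/689 = 134/689; c = (163·2 − 17·28)/689 = -150/689.
Residuals: 552/689, 418/689, -1362/689, -654/689, 590/689, 456/689; SSR = 4816/689.

SSR = 6.99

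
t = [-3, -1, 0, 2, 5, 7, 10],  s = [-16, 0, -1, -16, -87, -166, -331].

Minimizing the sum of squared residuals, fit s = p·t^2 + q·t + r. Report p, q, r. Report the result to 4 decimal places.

p = -3.0393, q = -2.7496, r = 1.3392

From the data, Σt^2·t^2 = 13124, Σt^2·t = 1448, Σt^2 = 188, Σt·t = 188, Σt = 20, Σ1 = 7.
For Xᵀs: Σt^2·s = -43617, Σt·s = -4891, Σs = -617.
So XᵀX·[p, q, r]ᵀ = Xᵀs: [[13124, 1448, 188]; [1448, 188, 20]; [188, 20, 7]]·[p, q, r]ᵀ = [-43617, -4891, -617]ᵀ.
Solving the 3×3 system (Gaussian elimination) gives p = -1207307/397236, q = -1092235/397236, r = 6333/4729.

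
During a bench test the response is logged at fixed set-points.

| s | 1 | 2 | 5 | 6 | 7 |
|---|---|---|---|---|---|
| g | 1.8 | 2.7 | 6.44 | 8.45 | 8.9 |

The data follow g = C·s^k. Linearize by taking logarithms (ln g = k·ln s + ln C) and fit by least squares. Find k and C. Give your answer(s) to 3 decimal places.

With ln gᵢ as the transformed response and ln sᵢ as the regressor:
Σln s = 6.0403, Σ(ln s)² = 10.0677, Σln g = 7.7638, Σln s·ln g = 11.7639.
Equations: 10.0677·k + 6.0403·ln C = 11.7639;  6.0403·k + 5·ln C = 7.7638.
Slope k = (n·Σln s·ln g − Σln s·Σln g)/(n·Σ(ln s)² − (Σln s)²) = (5·11.7639 − 6.0403·7.7638)/13.8539 = 0.86070; ln C = (Σln g − k·Σln s)/n = 0.51298, so C = exp(0.51298) = 1.67027.

k = 0.861, C = 1.670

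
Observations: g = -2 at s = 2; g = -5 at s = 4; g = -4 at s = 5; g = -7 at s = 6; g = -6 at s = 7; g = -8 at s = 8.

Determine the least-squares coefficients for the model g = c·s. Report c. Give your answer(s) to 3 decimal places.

c = -0.990

Sums needed: Σs·s = 194.
For Aᵀg: Σs·g = -192.
So AᵀA·[c]ᵀ = Aᵀg: [[194]]·[c]ᵀ = [-192]ᵀ.
Hence c = -192 / 194 ≈ -0.989691.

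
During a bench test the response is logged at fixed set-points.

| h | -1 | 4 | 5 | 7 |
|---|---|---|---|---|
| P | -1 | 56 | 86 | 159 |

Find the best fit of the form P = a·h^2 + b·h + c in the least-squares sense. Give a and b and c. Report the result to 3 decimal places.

Compute the Gram sums: Σh^2·h^2 = 3283, Σh^2·h = 531, Σh^2 = 91, Σh·h = 91, Σh = 15, Σ1 = 4.
Right-hand side: Σh^2·P = 10836, Σh·P = 1768, ΣP = 300.
Row-reducing yields a = 5791/2046, b = 189/62, c = -842/1023.

a = 2.830, b = 3.048, c = -0.823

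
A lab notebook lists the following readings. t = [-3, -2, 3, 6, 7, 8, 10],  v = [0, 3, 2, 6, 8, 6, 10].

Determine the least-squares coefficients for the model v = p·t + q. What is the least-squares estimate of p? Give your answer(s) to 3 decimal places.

p = 0.630

Entries of XᵀX: Σt·t = 271, Σt = 29, Σ1 = 7.
Right-hand side: Σt·v = 240, Σv = 35.
So XᵀX·[p, q]ᵀ = Xᵀv: [[271, 29]; [29, 7]]·[p, q]ᵀ = [240, 35]ᵀ.
Δ = 271·7 − 29² = 1056.
p = (240·7 − 29·35)/1056 = 665/1056; q = (271·35 − 29·240)/1056 = 2525/1056.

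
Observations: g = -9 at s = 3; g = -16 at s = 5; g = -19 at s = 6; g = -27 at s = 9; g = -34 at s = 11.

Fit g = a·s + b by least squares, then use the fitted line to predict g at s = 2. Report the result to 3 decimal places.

ĝ = -6.412

Entries of XᵀX: Σs·s = 272, Σs = 34, Σ1 = 5.
Moment sums: Σs·g = -838, Σg = -105.
Normal equations: [[272, 34]; [34, 5]]·[a, b]ᵀ = [-838, -105]ᵀ.
Eliminating b: 5·(row 1) − 34·(row 2) gives 204·a = 5·(-838) − 34·(-105) = -620, so a = -155/51.
Then b = ((-105) − 34·(-155/51))/5 = -1/3.
At s = 2: ĝ = (-155/51)·(2) + (-1/3)·(1) = -109/17.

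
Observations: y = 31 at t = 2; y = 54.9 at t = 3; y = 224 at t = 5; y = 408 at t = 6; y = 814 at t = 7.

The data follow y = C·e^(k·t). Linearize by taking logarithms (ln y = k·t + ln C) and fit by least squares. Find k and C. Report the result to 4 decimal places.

k = 0.6586, C = 8.0310

Taking logs, ln y = k·t + ln C, so regress ln y on t.
Over the data: Σt = 23.0000, Σ(t)² = 123.0000, Σln y = 25.5644, Σt·ln y = 128.9241.
Normal system: [[123.0000, 23.0000]; [23.0000, 5]]·[k, ln C]ᵀ = [128.9241, 25.5644]ᵀ.
Δ = 123.0000·5 − (23.0000)² = 86.0000; k = (128.9241·5 − 23.0000·25.5644)/86.0000 = 0.65860, ln C = (123.0000·25.5644 − 23.0000·128.9241)/86.0000 = 2.08331, so C = exp(2.08331) = 8.03098.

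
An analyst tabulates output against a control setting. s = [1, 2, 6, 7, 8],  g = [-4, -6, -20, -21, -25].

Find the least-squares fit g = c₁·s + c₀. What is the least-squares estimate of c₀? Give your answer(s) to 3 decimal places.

Entries of AᵀA: Σs·s = 154, Σs = 24, Σ1 = 5.
Right-hand side: Σs·g = -483, Σg = -76.
So AᵀA·[c₁, c₀]ᵀ = Aᵀg: [[154, 24]; [24, 5]]·[c₁, c₀]ᵀ = [-483, -76]ᵀ.
Eliminating c₀: 5·(row 1) − 24·(row 2) gives 194·c₁ = 5·(-483) − 24·(-76) = -591, so c₁ = -591/194.
Then c₀ = ((-76) − 24·(-591/194))/5 = -56/97.

c₀ = -0.577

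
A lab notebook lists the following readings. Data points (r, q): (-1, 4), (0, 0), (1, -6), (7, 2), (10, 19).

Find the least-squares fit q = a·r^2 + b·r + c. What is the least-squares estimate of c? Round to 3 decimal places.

Compute the Gram sums: Σr^2·r^2 = 12403, Σr^2·r = 1343, Σr^2 = 151, Σr·r = 151, Σr = 17, Σ1 = 5.
Moment sums: Σr^2·q = 1996, Σr·q = 194, Σq = 19.
Inverting the 3×3 Gram matrix, [a, b, c]ᵀ = [20999/35594, -137499/35594, -15708/17797]ᵀ.

c = -0.883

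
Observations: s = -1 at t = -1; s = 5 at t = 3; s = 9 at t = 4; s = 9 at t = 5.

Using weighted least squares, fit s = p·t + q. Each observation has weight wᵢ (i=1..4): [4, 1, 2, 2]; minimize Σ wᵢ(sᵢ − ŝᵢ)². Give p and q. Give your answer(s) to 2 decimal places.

From the data, Σwᵢ·t·t = 95, Σwᵢ·t = 17, Σwᵢ·1 = 9.
Moment sums: Σwᵢ·t·s = 181, Σwᵢ·s = 37.
Normal equations: [[95, 17]; [17, 9]]·[p, q]ᵀ = [181, 37]ᵀ.
det = 95·9 − 17² = 566.
p = (181·9 − 17·37)/566 = 500/283; q = (95·37 − 17·181)/566 = 219/283.

p = 1.77, q = 0.77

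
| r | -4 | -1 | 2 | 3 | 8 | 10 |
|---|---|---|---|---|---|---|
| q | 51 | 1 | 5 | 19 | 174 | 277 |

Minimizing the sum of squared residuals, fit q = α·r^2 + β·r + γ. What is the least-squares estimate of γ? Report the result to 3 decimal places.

γ = -3.247

Forming MᵀM = [[14450, 1482, 194]; [1482, 194, 18]; [194, 18, 6]] and Mᵀq = [39844, 4024, 527]ᵀ gives MᵀM·[α, β, γ]ᵀ = Mᵀq.
Solving the 3×3 system (Gaussian elimination) gives α = 74543/25112, β = -205003/125560, γ = -101939/31390.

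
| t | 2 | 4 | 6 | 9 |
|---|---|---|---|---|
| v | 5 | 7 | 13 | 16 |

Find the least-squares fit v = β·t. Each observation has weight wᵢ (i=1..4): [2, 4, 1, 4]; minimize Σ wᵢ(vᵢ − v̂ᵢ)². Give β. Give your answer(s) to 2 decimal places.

β = 1.82

Normal-equation sums: Σwᵢ·t·t = 432.
And Σwᵢ·t·v = 786.
β = 786/432 = 1.81944.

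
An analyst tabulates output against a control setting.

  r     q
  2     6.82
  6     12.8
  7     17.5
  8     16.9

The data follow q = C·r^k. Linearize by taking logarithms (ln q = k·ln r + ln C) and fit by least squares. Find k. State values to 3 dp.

Linearized form: ln q = k·ln r + ln C. From the 4 transformed points,
Σln r = 6.5103, Σ(ln r)² = 11.8015, Σln q = 10.1588, Σln r·ln q = 17.3476.
Equations: 11.8015·k + 6.5103·ln C = 17.3476;  6.5103·k + 4·ln C = 10.1588.
Δ = 11.8015·4 − (6.5103)² = 4.8225; k = (17.3476·4 − 6.5103·10.1588)/4.8225 = 0.67469, ln C = (11.8015·10.1588 − 6.5103·17.3476)/4.8225 = 1.44161.

k = 0.675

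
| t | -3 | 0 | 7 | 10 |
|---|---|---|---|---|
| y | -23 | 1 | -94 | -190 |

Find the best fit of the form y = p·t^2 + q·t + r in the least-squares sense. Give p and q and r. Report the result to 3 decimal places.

p = -2.000, q = 0.991, r = -0.968

Compute the Gram sums: Σt^2·t^2 = 12482, Σt^2·t = 1316, Σt^2 = 158, Σt·t = 158, Σt = 14, Σ1 = 4.
And Σt^2·y = -23813, Σt·y = -2489, Σy = -306.
XᵀX·[p, q, r]ᵀ = Xᵀy becomes [[12482, 1316, 158]; [1316, 158, 14]; [158, 14, 4]]·[p, q, r]ᵀ = [-23813, -2489, -306]ᵀ.
Row-reducing yields p = -2, q = 108/109, r = -211/218.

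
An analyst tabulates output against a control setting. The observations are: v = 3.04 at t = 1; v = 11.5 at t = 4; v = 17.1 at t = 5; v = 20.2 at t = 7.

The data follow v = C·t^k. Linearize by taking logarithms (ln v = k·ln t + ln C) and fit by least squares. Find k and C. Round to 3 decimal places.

With ln vᵢ as the transformed response and ln tᵢ as the regressor:
AᵀA = [[8.2987, 4.9416]; [4.9416, 4]], rhs = [13.8039, 9.3990]ᵀ  (here Σln t = 4.9416, Σ(ln t)² = 8.2987, Σln v = 9.3990, Σln t·ln v = 13.8039).
Δ = 8.2987·4 − (4.9416)² = 8.7748; k = (13.8039·4 − 4.9416·9.3990)/8.7748 = 0.99937, ln C = (8.2987·9.3990 − 4.9416·13.8039)/8.7748 = 1.11510, so C = exp(1.11510) = 3.04988.

k = 0.999, C = 3.050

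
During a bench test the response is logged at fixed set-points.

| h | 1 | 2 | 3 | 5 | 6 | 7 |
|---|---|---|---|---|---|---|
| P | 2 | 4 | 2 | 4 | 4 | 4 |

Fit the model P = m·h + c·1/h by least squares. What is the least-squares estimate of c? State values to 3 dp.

c = 2.111

Entries of XᵀX: Σh·h = 124, Σh·1/h = 6, Σ1/h·1/h = 31957/22050.
And Σh·P = 88, Σ1/h·P = 704/105.
So XᵀX·[m, c]ᵀ = XᵀP: [[124, 6]; [6, 31957/22050]]·[m, c]ᵀ = [88, 704/105]ᵀ.
Eliminating c: (31957/22050)·(row 1) − 6·(row 2) gives (1584434/11025)·m = (31957/22050)·88 − 6·(704/105) = 962588/11025, so m = 481294/792217.
Then c = ((704/105) − 6·(481294/792217))/(31957/22050) = 1672440/792217.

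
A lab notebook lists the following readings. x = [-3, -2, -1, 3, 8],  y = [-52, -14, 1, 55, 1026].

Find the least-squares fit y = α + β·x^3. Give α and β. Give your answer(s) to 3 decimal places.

α = 2.013, β = 2.000

Sums needed: Σ1 = 5, Σx^3 = 503, Σx^3·x^3 = 263667.
For Aᵀy: Σy = 1016, Σx^3·y = 528312.
AᵀA·[α, β]ᵀ = Aᵀy becomes [[5, 503]; [503, 263667]]·[α, β]ᵀ = [1016, 528312]ᵀ.
det = 5·263667 − 503² = 1065326.
α = (1016·263667 − 503·528312)/1065326 = 1072368/532663; β = (5·528312 − 503·1016)/1065326 = 1065256/532663.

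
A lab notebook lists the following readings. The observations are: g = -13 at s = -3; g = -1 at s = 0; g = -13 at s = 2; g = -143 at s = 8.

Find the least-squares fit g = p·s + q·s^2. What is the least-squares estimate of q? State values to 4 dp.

q = -2.0064

Normal-equation sums: Σs·s = 77, Σs·s^2 = 493, Σs^2·s^2 = 4193.
Moment sums: Σs·g = -1131, Σs^2·g = -9321.
Eliminating q: 4193·(row 1) − 493·(row 2) gives 79812·p = 4193·(-1131) − 493·(-9321) = -147030, so p = -24505/13302.
Then q = ((-9321) − 493·(-24505/13302))/4193 = -26689/13302.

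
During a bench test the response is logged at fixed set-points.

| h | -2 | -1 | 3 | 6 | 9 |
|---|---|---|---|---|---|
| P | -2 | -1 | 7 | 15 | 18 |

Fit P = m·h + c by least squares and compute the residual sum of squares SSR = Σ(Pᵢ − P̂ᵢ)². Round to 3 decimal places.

Entries of XᵀX: Σh·h = 131, Σh = 15, Σ1 = 5.
Right-hand side: Σh·P = 278, ΣP = 37.
det = 131·5 − 15² = 430.
m = (278·5 − 15·37)/430 = 167/86; c = (131·37 − 15·278)/430 = 677/430.
Residuals: 133/430, -136/215, -2/5, 763/430, -226/215; SSR = 2111/430.

SSR = 4.909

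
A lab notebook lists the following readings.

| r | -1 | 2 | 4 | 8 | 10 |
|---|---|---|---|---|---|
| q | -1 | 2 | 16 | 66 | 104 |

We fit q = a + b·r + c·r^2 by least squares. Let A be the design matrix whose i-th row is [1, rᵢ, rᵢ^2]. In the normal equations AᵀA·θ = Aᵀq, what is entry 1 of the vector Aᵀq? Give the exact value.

187

Entry 1 ↔ basis 1, so (Aᵀq)_{1} = Σᵢ qᵢ = (1)·(-1) + (1)·(2) + (1)·(16) + (1)·(66) + (1)·(104) = 187.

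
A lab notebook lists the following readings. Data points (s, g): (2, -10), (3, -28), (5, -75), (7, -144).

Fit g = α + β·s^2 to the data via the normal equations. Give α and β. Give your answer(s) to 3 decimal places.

α = -0.043, β = -2.952

With design matrix A, AᵀA = [[4, 87]; [87, 3123]] and Aᵀg = [-257, -9223]ᵀ.
det = 4·3123 − 87² = 4923.
α = ((-257)·3123 − 87·(-9223))/4923 = -70/1641; β = (4·(-9223) − 87·(-257))/4923 = -14533/4923.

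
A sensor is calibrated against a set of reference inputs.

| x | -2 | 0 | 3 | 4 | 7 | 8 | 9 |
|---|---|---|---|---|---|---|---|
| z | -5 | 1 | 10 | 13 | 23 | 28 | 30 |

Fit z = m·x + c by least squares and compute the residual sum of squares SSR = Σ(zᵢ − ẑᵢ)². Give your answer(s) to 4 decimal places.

SSR = 3.1903

Forming MᵀM = [[223, 29]; [29, 7]] and Mᵀz = [747, 100]ᵀ gives MᵀM·[m, c]ᵀ = Mᵀz.
Determinant 223·7 − 29² = 720.
m = (747·7 − 29·100)/720 = 2329/720; c = (223·100 − 29·747)/720 = 637/720.
Residuals: 421/720, 83/720, -53/90, -593/720, -19/36, 99/80, 1/360; SSR = 2297/720.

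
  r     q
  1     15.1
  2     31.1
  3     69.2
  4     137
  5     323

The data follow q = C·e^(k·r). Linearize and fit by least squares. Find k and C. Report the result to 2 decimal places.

Let Y = ln q. Fitting Y = k·r + ln C by least squares:
Sums: Σr = 15.0000, Σ(r)² = 55.0000, Σln q = 21.0865, Σr·ln q = 70.8683.
Normal system: [[55.0000, 15.0000]; [15.0000, 5]]·[k, ln C]ᵀ = [70.8683, 21.0865]ᵀ.
Δ = 55.0000·5 − (15.0000)² = 50.0000; k = (70.8683·5 − 15.0000·21.0865)/50.0000 = 0.76087, ln C = (55.0000·21.0865 − 15.0000·70.8683)/50.0000 = 1.93470, so C = exp(1.93470) = 6.92197.

k = 0.76, C = 6.92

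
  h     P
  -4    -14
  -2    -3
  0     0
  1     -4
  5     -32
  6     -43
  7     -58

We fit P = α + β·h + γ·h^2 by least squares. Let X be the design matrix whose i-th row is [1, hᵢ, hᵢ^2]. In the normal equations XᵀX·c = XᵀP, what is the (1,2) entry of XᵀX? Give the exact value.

Row 1 ↔ basis 1, column 2 ↔ basis h, so (XᵀX)_{1,2} = Σᵢ h = (1)·(-4) + (1)·(-2) + (1)·(0) + (1)·(1) + (1)·(5) + (1)·(6) + (1)·(7) = 13.

13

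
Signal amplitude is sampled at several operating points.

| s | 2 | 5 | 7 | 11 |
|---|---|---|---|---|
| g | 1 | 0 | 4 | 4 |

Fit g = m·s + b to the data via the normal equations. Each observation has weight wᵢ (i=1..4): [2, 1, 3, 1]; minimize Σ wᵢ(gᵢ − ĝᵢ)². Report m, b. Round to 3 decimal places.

m = 0.437, b = 0.014

Entries of AᵀWA: Σwᵢ·s·s = 301, Σwᵢ·s = 41, Σwᵢ·1 = 7.
For AᵀWg: Σwᵢ·s·g = 132, Σwᵢ·g = 18.
Determinant 301·7 − 41² = 426.
m = (132·7 − 41·18)/426 = 31/71; b = (301·18 − 41·132)/426 = 1/71.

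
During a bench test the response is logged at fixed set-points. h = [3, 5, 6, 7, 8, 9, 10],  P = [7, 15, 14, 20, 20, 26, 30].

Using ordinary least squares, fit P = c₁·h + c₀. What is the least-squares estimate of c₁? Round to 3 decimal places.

c₁ = 3.123

Normal-equation sums: Σh·h = 364, Σh = 48, Σ1 = 7.
And Σh·P = 1014, ΣP = 132.
Normal equations: [[364, 48]; [48, 7]]·[c₁, c₀]ᵀ = [1014, 132]ᵀ.
det = 364·7 − 48² = 244.
c₁ = (1014·7 − 48·132)/244 = 381/122; c₀ = (364·132 − 48·1014)/244 = -156/61.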